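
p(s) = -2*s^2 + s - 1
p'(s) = 1 - 4*s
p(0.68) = -1.24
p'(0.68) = -1.72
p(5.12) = -48.31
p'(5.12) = -19.48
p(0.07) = -0.94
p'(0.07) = 0.72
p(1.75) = -5.38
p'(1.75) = -6.00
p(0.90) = -1.72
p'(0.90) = -2.60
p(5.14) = -48.70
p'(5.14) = -19.56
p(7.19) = -97.20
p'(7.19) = -27.76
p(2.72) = -13.08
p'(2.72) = -9.88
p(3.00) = -16.00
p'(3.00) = -11.00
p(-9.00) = -172.00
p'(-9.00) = 37.00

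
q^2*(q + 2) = q^3 + 2*q^2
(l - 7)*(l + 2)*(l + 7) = l^3 + 2*l^2 - 49*l - 98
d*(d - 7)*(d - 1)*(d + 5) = d^4 - 3*d^3 - 33*d^2 + 35*d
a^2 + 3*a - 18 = (a - 3)*(a + 6)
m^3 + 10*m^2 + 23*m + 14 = (m + 1)*(m + 2)*(m + 7)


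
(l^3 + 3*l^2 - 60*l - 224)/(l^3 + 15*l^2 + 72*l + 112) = (l - 8)/(l + 4)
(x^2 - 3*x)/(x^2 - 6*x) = (x - 3)/(x - 6)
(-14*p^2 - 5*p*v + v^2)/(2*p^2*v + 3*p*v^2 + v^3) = (-7*p + v)/(v*(p + v))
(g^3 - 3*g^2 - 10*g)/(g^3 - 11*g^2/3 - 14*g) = 3*(-g^2 + 3*g + 10)/(-3*g^2 + 11*g + 42)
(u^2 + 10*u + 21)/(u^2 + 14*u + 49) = (u + 3)/(u + 7)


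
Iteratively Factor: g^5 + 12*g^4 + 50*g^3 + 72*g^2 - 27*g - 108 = (g + 3)*(g^4 + 9*g^3 + 23*g^2 + 3*g - 36) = (g - 1)*(g + 3)*(g^3 + 10*g^2 + 33*g + 36) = (g - 1)*(g + 3)*(g + 4)*(g^2 + 6*g + 9) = (g - 1)*(g + 3)^2*(g + 4)*(g + 3)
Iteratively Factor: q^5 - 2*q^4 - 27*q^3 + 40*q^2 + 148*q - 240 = (q - 5)*(q^4 + 3*q^3 - 12*q^2 - 20*q + 48) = (q - 5)*(q - 2)*(q^3 + 5*q^2 - 2*q - 24) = (q - 5)*(q - 2)*(q + 4)*(q^2 + q - 6) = (q - 5)*(q - 2)*(q + 3)*(q + 4)*(q - 2)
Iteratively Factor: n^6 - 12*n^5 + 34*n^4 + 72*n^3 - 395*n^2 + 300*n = (n)*(n^5 - 12*n^4 + 34*n^3 + 72*n^2 - 395*n + 300) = n*(n - 5)*(n^4 - 7*n^3 - n^2 + 67*n - 60) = n*(n - 5)^2*(n^3 - 2*n^2 - 11*n + 12) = n*(n - 5)^2*(n + 3)*(n^2 - 5*n + 4) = n*(n - 5)^2*(n - 1)*(n + 3)*(n - 4)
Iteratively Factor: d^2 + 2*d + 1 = (d + 1)*(d + 1)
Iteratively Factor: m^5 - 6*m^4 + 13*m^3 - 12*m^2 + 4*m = (m - 2)*(m^4 - 4*m^3 + 5*m^2 - 2*m) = m*(m - 2)*(m^3 - 4*m^2 + 5*m - 2) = m*(m - 2)*(m - 1)*(m^2 - 3*m + 2) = m*(m - 2)*(m - 1)^2*(m - 2)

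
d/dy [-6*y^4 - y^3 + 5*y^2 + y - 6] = -24*y^3 - 3*y^2 + 10*y + 1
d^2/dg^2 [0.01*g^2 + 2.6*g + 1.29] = 0.0200000000000000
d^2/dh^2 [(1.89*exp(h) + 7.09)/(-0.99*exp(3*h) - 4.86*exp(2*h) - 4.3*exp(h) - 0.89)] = (-7.40955599999999*exp(6*h) - 89.820819*exp(5*h) - 387.69921*exp(4*h) - 669.070269*exp(3*h) - 339.227433*exp(2*h) - 1.19272599999994*exp(h) + 25.636361)*exp(h)/(0.970299*exp(9*h) + 14.289858*exp(8*h) + 82.793502*exp(7*h) + 241.542243*exp(6*h) + 385.301016*exp(5*h) + 355.380912*exp(4*h) + 193.454857*exp(3*h) + 60.917118*exp(2*h) + 10.21809*exp(h) + 0.704969)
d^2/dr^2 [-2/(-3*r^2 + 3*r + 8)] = 12*(3*r^2 - 3*r - 3*(2*r - 1)^2 - 8)/(-3*r^2 + 3*r + 8)^3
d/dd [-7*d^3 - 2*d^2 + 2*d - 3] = -21*d^2 - 4*d + 2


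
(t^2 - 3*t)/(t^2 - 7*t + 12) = t/(t - 4)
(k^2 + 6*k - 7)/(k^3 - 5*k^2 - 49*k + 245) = (k - 1)/(k^2 - 12*k + 35)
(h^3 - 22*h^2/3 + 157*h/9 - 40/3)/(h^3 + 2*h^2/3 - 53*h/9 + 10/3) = (3*h^2 - 17*h + 24)/(3*h^2 + 7*h - 6)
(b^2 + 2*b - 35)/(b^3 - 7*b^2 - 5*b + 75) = (b + 7)/(b^2 - 2*b - 15)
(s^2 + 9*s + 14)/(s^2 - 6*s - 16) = (s + 7)/(s - 8)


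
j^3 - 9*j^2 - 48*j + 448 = (j - 8)^2*(j + 7)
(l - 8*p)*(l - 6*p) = l^2 - 14*l*p + 48*p^2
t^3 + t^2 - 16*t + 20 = (t - 2)^2*(t + 5)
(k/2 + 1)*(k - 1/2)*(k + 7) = k^3/2 + 17*k^2/4 + 19*k/4 - 7/2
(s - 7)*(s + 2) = s^2 - 5*s - 14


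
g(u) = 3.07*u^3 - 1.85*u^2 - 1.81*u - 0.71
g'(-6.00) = 351.95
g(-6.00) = -719.57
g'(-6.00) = 351.95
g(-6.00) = -719.57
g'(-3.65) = 134.40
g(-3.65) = -168.04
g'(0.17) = -2.17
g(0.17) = -1.06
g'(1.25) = 7.96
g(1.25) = 0.13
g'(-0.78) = 6.68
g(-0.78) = -1.88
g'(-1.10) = 13.40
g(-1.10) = -5.04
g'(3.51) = 98.67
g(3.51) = 102.90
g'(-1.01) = 11.32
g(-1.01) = -3.93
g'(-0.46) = 1.84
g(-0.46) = -0.57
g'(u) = 9.21*u^2 - 3.7*u - 1.81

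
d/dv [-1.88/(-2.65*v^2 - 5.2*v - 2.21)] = (-9.964*v - 9.776)/(2.65*v^2 + 5.2*v + 2.21)^2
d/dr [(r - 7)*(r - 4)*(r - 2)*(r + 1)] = 4*r^3 - 36*r^2 + 74*r - 6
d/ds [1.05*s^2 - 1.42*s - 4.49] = 2.1*s - 1.42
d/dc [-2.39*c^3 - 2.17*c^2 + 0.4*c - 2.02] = -7.17*c^2 - 4.34*c + 0.4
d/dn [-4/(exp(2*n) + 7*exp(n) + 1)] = (8*exp(n) + 28)*exp(n)/(exp(2*n) + 7*exp(n) + 1)^2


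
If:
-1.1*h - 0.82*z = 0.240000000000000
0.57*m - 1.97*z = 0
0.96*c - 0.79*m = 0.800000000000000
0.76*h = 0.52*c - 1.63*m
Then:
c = 1.31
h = -0.34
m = 0.58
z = 0.17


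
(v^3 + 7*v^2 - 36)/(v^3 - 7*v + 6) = (v + 6)/(v - 1)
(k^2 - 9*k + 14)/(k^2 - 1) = (k^2 - 9*k + 14)/(k^2 - 1)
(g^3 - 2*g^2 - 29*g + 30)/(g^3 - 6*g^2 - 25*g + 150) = (g - 1)/(g - 5)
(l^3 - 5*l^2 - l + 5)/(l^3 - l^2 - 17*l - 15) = (l - 1)/(l + 3)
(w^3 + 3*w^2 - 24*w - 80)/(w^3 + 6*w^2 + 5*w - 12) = (w^2 - w - 20)/(w^2 + 2*w - 3)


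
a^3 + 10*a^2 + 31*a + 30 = (a + 2)*(a + 3)*(a + 5)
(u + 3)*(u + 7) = u^2 + 10*u + 21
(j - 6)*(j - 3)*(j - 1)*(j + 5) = j^4 - 5*j^3 - 23*j^2 + 117*j - 90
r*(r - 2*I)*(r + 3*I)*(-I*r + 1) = -I*r^4 + 2*r^3 - 5*I*r^2 + 6*r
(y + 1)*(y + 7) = y^2 + 8*y + 7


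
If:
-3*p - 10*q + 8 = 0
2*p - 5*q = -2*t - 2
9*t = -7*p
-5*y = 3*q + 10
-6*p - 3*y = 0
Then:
No Solution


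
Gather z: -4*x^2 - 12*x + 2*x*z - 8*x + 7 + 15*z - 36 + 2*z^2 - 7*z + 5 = -4*x^2 - 20*x + 2*z^2 + z*(2*x + 8) - 24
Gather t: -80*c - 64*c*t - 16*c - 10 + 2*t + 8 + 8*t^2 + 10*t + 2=-96*c + 8*t^2 + t*(12 - 64*c)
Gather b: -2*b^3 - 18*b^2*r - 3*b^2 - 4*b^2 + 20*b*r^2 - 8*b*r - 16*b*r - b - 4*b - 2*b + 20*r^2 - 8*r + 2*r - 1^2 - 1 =-2*b^3 + b^2*(-18*r - 7) + b*(20*r^2 - 24*r - 7) + 20*r^2 - 6*r - 2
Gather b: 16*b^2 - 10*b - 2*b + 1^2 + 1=16*b^2 - 12*b + 2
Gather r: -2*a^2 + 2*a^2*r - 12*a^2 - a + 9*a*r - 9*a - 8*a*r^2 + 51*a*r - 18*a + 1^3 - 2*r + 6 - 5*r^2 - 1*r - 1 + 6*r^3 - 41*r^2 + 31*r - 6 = -14*a^2 - 28*a + 6*r^3 + r^2*(-8*a - 46) + r*(2*a^2 + 60*a + 28)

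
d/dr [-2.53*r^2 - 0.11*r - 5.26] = -5.06*r - 0.11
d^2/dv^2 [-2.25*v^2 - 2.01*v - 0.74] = -4.50000000000000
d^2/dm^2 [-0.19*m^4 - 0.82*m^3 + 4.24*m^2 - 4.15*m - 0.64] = -2.28*m^2 - 4.92*m + 8.48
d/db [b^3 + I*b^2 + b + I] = 3*b^2 + 2*I*b + 1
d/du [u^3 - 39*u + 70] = 3*u^2 - 39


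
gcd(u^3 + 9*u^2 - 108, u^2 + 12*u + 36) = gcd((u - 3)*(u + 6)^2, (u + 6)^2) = u^2 + 12*u + 36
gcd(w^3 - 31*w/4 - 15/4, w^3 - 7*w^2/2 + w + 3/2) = w^2 - 5*w/2 - 3/2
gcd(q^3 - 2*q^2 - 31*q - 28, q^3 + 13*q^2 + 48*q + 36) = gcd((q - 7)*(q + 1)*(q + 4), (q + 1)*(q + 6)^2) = q + 1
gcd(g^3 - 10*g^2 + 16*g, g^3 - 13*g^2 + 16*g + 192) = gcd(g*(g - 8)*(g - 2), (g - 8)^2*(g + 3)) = g - 8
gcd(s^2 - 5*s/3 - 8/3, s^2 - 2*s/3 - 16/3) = s - 8/3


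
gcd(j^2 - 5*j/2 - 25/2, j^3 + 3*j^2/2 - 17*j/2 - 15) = j + 5/2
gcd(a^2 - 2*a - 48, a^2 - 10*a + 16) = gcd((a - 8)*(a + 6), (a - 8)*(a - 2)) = a - 8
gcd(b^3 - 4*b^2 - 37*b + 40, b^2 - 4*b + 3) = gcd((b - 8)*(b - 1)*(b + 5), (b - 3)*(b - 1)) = b - 1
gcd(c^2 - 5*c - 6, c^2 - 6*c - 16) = 1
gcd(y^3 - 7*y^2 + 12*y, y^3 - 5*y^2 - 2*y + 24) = y^2 - 7*y + 12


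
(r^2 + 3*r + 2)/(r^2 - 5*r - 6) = (r + 2)/(r - 6)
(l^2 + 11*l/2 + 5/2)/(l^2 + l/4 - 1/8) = 4*(l + 5)/(4*l - 1)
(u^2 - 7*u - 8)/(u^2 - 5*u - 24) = (u + 1)/(u + 3)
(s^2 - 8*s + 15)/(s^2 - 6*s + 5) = (s - 3)/(s - 1)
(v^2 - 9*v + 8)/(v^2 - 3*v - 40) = (v - 1)/(v + 5)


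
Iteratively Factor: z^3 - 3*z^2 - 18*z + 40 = (z - 5)*(z^2 + 2*z - 8) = (z - 5)*(z + 4)*(z - 2)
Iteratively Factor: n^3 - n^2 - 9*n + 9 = (n + 3)*(n^2 - 4*n + 3) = (n - 3)*(n + 3)*(n - 1)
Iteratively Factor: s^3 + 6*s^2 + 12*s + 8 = (s + 2)*(s^2 + 4*s + 4) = (s + 2)^2*(s + 2)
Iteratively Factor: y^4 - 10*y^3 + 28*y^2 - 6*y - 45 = (y - 5)*(y^3 - 5*y^2 + 3*y + 9) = (y - 5)*(y + 1)*(y^2 - 6*y + 9) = (y - 5)*(y - 3)*(y + 1)*(y - 3)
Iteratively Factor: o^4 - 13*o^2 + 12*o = (o - 1)*(o^3 + o^2 - 12*o) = (o - 1)*(o + 4)*(o^2 - 3*o) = o*(o - 1)*(o + 4)*(o - 3)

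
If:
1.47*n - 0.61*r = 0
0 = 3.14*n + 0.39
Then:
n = -0.12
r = -0.30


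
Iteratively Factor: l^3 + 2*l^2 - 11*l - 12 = (l + 4)*(l^2 - 2*l - 3) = (l - 3)*(l + 4)*(l + 1)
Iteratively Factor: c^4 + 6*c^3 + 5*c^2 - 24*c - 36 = (c - 2)*(c^3 + 8*c^2 + 21*c + 18) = (c - 2)*(c + 3)*(c^2 + 5*c + 6) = (c - 2)*(c + 2)*(c + 3)*(c + 3)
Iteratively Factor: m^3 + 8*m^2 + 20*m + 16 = (m + 2)*(m^2 + 6*m + 8) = (m + 2)^2*(m + 4)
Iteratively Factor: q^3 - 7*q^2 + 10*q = (q - 2)*(q^2 - 5*q) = (q - 5)*(q - 2)*(q)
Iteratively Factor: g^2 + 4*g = (g)*(g + 4)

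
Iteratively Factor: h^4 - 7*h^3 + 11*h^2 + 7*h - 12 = (h - 3)*(h^3 - 4*h^2 - h + 4) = (h - 4)*(h - 3)*(h^2 - 1) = (h - 4)*(h - 3)*(h - 1)*(h + 1)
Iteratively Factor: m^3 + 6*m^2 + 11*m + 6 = (m + 1)*(m^2 + 5*m + 6) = (m + 1)*(m + 3)*(m + 2)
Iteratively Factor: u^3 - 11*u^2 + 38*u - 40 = (u - 5)*(u^2 - 6*u + 8) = (u - 5)*(u - 2)*(u - 4)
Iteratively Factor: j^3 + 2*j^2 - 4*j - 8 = (j + 2)*(j^2 - 4) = (j + 2)^2*(j - 2)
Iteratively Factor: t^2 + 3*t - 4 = (t - 1)*(t + 4)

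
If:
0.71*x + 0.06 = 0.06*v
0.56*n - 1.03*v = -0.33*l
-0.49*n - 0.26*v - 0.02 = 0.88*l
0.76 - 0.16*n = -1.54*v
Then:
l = 1.37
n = -2.12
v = -0.71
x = -0.14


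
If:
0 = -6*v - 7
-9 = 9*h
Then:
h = -1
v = -7/6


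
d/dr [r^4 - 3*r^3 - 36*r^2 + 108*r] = 4*r^3 - 9*r^2 - 72*r + 108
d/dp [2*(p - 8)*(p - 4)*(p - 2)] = 6*p^2 - 56*p + 112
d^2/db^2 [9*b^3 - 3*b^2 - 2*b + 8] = 54*b - 6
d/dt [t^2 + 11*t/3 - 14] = 2*t + 11/3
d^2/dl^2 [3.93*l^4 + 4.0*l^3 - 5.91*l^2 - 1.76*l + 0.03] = 47.16*l^2 + 24.0*l - 11.82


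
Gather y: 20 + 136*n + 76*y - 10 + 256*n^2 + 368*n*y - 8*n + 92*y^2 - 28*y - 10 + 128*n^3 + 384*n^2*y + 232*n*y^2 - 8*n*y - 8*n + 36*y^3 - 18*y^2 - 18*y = 128*n^3 + 256*n^2 + 120*n + 36*y^3 + y^2*(232*n + 74) + y*(384*n^2 + 360*n + 30)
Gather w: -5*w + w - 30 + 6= -4*w - 24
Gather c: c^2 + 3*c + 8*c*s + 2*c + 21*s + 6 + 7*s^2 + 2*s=c^2 + c*(8*s + 5) + 7*s^2 + 23*s + 6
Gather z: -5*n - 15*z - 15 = -5*n - 15*z - 15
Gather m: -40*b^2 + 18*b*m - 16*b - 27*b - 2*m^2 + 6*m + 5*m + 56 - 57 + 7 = -40*b^2 - 43*b - 2*m^2 + m*(18*b + 11) + 6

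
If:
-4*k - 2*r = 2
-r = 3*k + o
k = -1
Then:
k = -1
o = 2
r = 1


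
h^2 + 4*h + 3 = (h + 1)*(h + 3)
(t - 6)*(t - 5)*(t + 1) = t^3 - 10*t^2 + 19*t + 30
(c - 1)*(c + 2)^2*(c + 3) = c^4 + 6*c^3 + 9*c^2 - 4*c - 12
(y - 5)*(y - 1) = y^2 - 6*y + 5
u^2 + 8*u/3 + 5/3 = (u + 1)*(u + 5/3)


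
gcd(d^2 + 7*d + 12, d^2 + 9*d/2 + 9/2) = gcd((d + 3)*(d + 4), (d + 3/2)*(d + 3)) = d + 3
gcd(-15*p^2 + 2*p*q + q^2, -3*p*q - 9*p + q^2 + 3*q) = 3*p - q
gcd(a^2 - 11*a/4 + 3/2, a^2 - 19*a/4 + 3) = a - 3/4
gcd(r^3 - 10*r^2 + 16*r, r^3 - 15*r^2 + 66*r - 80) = r^2 - 10*r + 16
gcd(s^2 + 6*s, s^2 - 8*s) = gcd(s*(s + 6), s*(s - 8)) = s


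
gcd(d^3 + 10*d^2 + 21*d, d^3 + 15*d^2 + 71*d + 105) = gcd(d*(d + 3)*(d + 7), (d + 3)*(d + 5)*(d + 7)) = d^2 + 10*d + 21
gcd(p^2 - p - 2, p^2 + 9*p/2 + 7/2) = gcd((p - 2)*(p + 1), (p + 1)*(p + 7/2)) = p + 1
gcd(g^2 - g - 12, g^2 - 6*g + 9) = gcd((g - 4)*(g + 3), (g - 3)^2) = 1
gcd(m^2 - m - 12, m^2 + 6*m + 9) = m + 3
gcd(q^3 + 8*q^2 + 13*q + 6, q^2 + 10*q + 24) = q + 6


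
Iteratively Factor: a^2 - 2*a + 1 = (a - 1)*(a - 1)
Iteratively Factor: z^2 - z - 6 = (z - 3)*(z + 2)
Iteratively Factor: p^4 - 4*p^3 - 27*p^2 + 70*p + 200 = (p + 4)*(p^3 - 8*p^2 + 5*p + 50) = (p + 2)*(p + 4)*(p^2 - 10*p + 25) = (p - 5)*(p + 2)*(p + 4)*(p - 5)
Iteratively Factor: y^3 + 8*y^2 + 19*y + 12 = (y + 3)*(y^2 + 5*y + 4) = (y + 1)*(y + 3)*(y + 4)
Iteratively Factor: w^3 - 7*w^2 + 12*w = (w)*(w^2 - 7*w + 12) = w*(w - 4)*(w - 3)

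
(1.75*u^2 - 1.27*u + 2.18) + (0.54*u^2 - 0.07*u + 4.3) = 2.29*u^2 - 1.34*u + 6.48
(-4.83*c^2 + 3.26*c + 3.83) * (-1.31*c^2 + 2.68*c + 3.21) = 6.3273*c^4 - 17.215*c^3 - 11.7848*c^2 + 20.729*c + 12.2943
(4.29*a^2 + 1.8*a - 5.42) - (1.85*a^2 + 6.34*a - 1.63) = 2.44*a^2 - 4.54*a - 3.79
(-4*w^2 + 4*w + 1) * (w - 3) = -4*w^3 + 16*w^2 - 11*w - 3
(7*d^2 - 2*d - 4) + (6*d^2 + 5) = 13*d^2 - 2*d + 1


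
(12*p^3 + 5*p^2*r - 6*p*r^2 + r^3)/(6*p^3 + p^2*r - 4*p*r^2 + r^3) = (4*p - r)/(2*p - r)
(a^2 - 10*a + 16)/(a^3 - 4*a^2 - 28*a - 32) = (a - 2)/(a^2 + 4*a + 4)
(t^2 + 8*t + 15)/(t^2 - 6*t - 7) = (t^2 + 8*t + 15)/(t^2 - 6*t - 7)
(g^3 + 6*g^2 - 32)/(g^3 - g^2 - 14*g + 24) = (g + 4)/(g - 3)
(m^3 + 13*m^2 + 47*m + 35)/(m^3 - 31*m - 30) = (m + 7)/(m - 6)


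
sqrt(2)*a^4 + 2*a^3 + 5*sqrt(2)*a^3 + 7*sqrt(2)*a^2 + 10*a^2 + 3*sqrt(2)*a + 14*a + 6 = (a + 1)*(a + 3)*(a + sqrt(2))*(sqrt(2)*a + sqrt(2))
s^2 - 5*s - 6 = (s - 6)*(s + 1)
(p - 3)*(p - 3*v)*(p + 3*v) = p^3 - 3*p^2 - 9*p*v^2 + 27*v^2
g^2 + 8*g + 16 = (g + 4)^2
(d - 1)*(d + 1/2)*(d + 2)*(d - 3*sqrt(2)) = d^4 - 3*sqrt(2)*d^3 + 3*d^3/2 - 9*sqrt(2)*d^2/2 - 3*d^2/2 - d + 9*sqrt(2)*d/2 + 3*sqrt(2)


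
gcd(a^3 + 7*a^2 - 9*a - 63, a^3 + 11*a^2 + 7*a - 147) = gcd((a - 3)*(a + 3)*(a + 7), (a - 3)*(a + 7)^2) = a^2 + 4*a - 21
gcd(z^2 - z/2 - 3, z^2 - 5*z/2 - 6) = z + 3/2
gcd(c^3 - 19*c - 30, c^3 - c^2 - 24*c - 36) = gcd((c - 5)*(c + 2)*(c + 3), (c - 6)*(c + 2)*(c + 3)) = c^2 + 5*c + 6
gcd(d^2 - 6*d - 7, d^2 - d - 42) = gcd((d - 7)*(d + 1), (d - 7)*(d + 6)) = d - 7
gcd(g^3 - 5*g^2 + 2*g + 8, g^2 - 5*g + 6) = g - 2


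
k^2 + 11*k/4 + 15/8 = (k + 5/4)*(k + 3/2)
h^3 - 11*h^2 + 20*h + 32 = (h - 8)*(h - 4)*(h + 1)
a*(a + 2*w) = a^2 + 2*a*w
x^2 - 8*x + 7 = (x - 7)*(x - 1)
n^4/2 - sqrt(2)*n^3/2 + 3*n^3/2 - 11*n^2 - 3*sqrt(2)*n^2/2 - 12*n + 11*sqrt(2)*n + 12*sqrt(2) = (n/2 + 1/2)*(n - 4)*(n + 6)*(n - sqrt(2))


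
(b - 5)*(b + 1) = b^2 - 4*b - 5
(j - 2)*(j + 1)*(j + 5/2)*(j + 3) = j^4 + 9*j^3/2 - 37*j/2 - 15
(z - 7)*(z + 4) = z^2 - 3*z - 28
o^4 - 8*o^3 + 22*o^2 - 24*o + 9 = (o - 3)^2*(o - 1)^2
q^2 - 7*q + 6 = (q - 6)*(q - 1)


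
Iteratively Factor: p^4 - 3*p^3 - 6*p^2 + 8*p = (p - 4)*(p^3 + p^2 - 2*p) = (p - 4)*(p - 1)*(p^2 + 2*p) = p*(p - 4)*(p - 1)*(p + 2)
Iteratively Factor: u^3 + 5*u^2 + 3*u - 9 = (u - 1)*(u^2 + 6*u + 9) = (u - 1)*(u + 3)*(u + 3)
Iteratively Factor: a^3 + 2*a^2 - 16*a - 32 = (a + 2)*(a^2 - 16) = (a - 4)*(a + 2)*(a + 4)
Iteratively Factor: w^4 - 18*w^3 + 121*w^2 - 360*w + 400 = (w - 4)*(w^3 - 14*w^2 + 65*w - 100) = (w - 5)*(w - 4)*(w^2 - 9*w + 20) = (w - 5)^2*(w - 4)*(w - 4)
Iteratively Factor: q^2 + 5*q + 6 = (q + 3)*(q + 2)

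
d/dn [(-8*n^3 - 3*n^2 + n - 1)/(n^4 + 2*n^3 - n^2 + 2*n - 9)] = (8*n^6 + 6*n^5 + 11*n^4 - 32*n^3 + 217*n^2 + 52*n - 7)/(n^8 + 4*n^7 + 2*n^6 - 9*n^4 - 40*n^3 + 22*n^2 - 36*n + 81)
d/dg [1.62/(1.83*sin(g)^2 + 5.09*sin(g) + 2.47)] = -(5.9292*sin(g) + 8.2458)*cos(g)/(1.83*sin(g)^2 + 5.09*sin(g) + 2.47)^2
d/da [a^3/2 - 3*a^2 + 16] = 3*a*(a - 4)/2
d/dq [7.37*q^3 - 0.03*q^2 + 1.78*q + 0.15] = 22.11*q^2 - 0.06*q + 1.78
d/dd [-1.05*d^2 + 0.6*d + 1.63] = 0.6 - 2.1*d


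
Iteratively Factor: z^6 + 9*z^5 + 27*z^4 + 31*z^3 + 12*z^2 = (z + 4)*(z^5 + 5*z^4 + 7*z^3 + 3*z^2) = (z + 1)*(z + 4)*(z^4 + 4*z^3 + 3*z^2) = (z + 1)^2*(z + 4)*(z^3 + 3*z^2) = (z + 1)^2*(z + 3)*(z + 4)*(z^2) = z*(z + 1)^2*(z + 3)*(z + 4)*(z)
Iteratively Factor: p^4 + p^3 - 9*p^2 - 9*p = (p + 1)*(p^3 - 9*p) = (p - 3)*(p + 1)*(p^2 + 3*p) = (p - 3)*(p + 1)*(p + 3)*(p)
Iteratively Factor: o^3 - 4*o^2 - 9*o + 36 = (o - 4)*(o^2 - 9) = (o - 4)*(o + 3)*(o - 3)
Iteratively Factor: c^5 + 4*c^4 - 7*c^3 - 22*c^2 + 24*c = (c + 3)*(c^4 + c^3 - 10*c^2 + 8*c) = (c - 2)*(c + 3)*(c^3 + 3*c^2 - 4*c) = c*(c - 2)*(c + 3)*(c^2 + 3*c - 4) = c*(c - 2)*(c - 1)*(c + 3)*(c + 4)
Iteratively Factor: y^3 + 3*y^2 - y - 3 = (y + 3)*(y^2 - 1) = (y + 1)*(y + 3)*(y - 1)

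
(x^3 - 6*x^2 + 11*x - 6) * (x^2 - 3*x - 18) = x^5 - 9*x^4 + 11*x^3 + 69*x^2 - 180*x + 108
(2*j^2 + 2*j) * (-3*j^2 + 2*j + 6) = -6*j^4 - 2*j^3 + 16*j^2 + 12*j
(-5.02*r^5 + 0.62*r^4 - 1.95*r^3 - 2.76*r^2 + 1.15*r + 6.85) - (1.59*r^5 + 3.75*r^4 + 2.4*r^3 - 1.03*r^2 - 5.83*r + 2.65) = -6.61*r^5 - 3.13*r^4 - 4.35*r^3 - 1.73*r^2 + 6.98*r + 4.2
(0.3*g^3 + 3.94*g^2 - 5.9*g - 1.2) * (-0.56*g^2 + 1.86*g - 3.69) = -0.168*g^5 - 1.6484*g^4 + 9.5254*g^3 - 24.8406*g^2 + 19.539*g + 4.428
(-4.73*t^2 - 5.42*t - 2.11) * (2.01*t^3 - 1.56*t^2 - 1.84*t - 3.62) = -9.5073*t^5 - 3.5154*t^4 + 12.9173*t^3 + 30.387*t^2 + 23.5028*t + 7.6382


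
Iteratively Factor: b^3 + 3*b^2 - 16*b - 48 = (b + 4)*(b^2 - b - 12) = (b + 3)*(b + 4)*(b - 4)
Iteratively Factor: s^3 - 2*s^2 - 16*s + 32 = (s - 2)*(s^2 - 16) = (s - 2)*(s + 4)*(s - 4)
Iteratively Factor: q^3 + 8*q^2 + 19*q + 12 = (q + 3)*(q^2 + 5*q + 4) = (q + 1)*(q + 3)*(q + 4)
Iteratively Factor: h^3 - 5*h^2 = (h - 5)*(h^2) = h*(h - 5)*(h)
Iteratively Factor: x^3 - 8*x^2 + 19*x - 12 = (x - 3)*(x^2 - 5*x + 4) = (x - 3)*(x - 1)*(x - 4)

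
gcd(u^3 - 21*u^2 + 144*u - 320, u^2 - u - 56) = u - 8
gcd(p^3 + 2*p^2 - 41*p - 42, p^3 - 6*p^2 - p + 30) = 1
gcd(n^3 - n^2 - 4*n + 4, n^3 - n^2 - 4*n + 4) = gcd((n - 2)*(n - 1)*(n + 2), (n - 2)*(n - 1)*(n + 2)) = n^3 - n^2 - 4*n + 4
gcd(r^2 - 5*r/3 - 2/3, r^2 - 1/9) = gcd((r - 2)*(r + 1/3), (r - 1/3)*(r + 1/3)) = r + 1/3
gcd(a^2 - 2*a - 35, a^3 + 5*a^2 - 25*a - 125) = a + 5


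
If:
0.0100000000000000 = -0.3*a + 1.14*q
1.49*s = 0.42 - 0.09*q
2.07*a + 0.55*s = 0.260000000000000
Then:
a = 0.05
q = 0.02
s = 0.28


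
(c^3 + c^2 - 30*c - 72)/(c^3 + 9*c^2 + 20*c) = (c^2 - 3*c - 18)/(c*(c + 5))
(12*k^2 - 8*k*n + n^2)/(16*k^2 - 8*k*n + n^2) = (12*k^2 - 8*k*n + n^2)/(16*k^2 - 8*k*n + n^2)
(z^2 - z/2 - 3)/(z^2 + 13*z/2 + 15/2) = (z - 2)/(z + 5)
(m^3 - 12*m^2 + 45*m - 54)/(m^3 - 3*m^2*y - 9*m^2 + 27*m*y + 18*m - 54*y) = (3 - m)/(-m + 3*y)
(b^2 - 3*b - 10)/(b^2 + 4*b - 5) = (b^2 - 3*b - 10)/(b^2 + 4*b - 5)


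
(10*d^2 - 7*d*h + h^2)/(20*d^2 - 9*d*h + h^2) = (2*d - h)/(4*d - h)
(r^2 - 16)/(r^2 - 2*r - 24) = (r - 4)/(r - 6)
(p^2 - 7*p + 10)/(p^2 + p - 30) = (p - 2)/(p + 6)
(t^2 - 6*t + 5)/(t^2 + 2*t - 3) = (t - 5)/(t + 3)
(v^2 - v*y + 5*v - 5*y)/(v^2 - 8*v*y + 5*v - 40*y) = (-v + y)/(-v + 8*y)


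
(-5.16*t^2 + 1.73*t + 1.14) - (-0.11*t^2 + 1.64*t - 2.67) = -5.05*t^2 + 0.0900000000000001*t + 3.81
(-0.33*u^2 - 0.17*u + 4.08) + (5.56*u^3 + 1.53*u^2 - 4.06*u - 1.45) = 5.56*u^3 + 1.2*u^2 - 4.23*u + 2.63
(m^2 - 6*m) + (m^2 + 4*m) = 2*m^2 - 2*m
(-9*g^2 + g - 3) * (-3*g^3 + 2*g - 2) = 27*g^5 - 3*g^4 - 9*g^3 + 20*g^2 - 8*g + 6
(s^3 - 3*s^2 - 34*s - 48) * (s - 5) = s^4 - 8*s^3 - 19*s^2 + 122*s + 240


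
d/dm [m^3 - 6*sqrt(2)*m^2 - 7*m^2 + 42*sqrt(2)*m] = 3*m^2 - 12*sqrt(2)*m - 14*m + 42*sqrt(2)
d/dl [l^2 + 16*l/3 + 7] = 2*l + 16/3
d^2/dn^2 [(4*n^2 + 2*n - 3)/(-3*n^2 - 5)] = 2*(-18*n^3 + 261*n^2 + 90*n - 145)/(27*n^6 + 135*n^4 + 225*n^2 + 125)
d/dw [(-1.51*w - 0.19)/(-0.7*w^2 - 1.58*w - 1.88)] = (-1.057*w^2 - 0.266*w + 2.5386)/(0.49*w^4 + 2.212*w^3 + 5.1284*w^2 + 5.9408*w + 3.5344)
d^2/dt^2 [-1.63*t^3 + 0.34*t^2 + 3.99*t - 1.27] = 0.68 - 9.78*t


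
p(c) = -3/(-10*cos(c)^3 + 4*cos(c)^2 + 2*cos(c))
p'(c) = -3*(-30*sin(c)*cos(c)^2 + 8*sin(c)*cos(c) + 2*sin(c))/(-10*cos(c)^3 + 4*cos(c)^2 + 2*cos(c))^2 = 3*(15*sin(c) - sin(c)/cos(c)^2 - 4*tan(c))/(2*(5*sin(c)^2 + 2*cos(c) - 4)^2)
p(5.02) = -4.32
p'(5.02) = 9.91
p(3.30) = -0.26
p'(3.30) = -0.12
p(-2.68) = -0.35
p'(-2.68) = -0.53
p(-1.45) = -10.65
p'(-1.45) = 94.96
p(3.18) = -0.25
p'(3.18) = -0.03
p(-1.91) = -20.58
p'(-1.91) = -530.37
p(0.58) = 2.17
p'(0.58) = 10.60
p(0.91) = -7.10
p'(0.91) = 58.30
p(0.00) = 0.75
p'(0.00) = 0.00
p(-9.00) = -0.33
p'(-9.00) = -0.45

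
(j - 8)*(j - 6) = j^2 - 14*j + 48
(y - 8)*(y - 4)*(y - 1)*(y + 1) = y^4 - 12*y^3 + 31*y^2 + 12*y - 32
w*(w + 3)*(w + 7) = w^3 + 10*w^2 + 21*w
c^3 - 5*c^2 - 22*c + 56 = (c - 7)*(c - 2)*(c + 4)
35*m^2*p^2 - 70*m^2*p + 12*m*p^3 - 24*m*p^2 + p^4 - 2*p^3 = p*(5*m + p)*(7*m + p)*(p - 2)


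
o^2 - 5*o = o*(o - 5)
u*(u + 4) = u^2 + 4*u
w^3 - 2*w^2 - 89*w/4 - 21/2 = (w - 6)*(w + 1/2)*(w + 7/2)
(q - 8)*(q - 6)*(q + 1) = q^3 - 13*q^2 + 34*q + 48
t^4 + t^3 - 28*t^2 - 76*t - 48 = (t - 6)*(t + 1)*(t + 2)*(t + 4)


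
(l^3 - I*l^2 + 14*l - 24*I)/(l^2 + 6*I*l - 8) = (l^2 - 5*I*l - 6)/(l + 2*I)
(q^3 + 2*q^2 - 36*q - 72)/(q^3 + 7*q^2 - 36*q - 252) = (q + 2)/(q + 7)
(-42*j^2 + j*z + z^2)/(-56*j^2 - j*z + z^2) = (-6*j + z)/(-8*j + z)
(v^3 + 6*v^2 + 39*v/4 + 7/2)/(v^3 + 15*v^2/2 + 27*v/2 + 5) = (v + 7/2)/(v + 5)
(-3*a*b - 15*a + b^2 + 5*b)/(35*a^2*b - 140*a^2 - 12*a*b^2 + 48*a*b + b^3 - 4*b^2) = (-3*a*b - 15*a + b^2 + 5*b)/(35*a^2*b - 140*a^2 - 12*a*b^2 + 48*a*b + b^3 - 4*b^2)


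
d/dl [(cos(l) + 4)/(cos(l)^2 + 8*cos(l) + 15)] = (cos(l)^2 + 8*cos(l) + 17)*sin(l)/(cos(l)^2 + 8*cos(l) + 15)^2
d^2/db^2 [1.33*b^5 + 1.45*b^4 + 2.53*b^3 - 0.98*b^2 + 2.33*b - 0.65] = 26.6*b^3 + 17.4*b^2 + 15.18*b - 1.96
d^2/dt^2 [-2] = 0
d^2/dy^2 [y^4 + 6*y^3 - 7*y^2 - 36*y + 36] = 12*y^2 + 36*y - 14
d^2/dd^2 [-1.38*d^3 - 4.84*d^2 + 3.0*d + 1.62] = -8.28*d - 9.68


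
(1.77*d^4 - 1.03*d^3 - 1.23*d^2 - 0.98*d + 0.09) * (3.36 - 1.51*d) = -2.6727*d^5 + 7.5025*d^4 - 1.6035*d^3 - 2.653*d^2 - 3.4287*d + 0.3024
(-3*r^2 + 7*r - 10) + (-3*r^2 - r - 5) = -6*r^2 + 6*r - 15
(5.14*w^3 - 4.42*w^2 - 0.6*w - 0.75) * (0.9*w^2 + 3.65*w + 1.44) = 4.626*w^5 + 14.783*w^4 - 9.2714*w^3 - 9.2298*w^2 - 3.6015*w - 1.08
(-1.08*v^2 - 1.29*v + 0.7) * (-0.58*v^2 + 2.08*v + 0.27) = 0.6264*v^4 - 1.4982*v^3 - 3.3808*v^2 + 1.1077*v + 0.189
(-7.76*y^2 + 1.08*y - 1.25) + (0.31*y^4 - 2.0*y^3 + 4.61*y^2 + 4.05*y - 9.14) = 0.31*y^4 - 2.0*y^3 - 3.15*y^2 + 5.13*y - 10.39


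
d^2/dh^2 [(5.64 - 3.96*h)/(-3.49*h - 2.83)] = -215.614992/(3.49*h + 2.83)^3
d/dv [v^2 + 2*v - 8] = 2*v + 2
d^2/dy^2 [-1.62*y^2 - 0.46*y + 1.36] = -3.24000000000000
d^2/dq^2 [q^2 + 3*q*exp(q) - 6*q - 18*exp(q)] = 3*q*exp(q) - 12*exp(q) + 2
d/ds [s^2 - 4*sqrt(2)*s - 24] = 2*s - 4*sqrt(2)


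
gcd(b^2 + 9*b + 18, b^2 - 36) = b + 6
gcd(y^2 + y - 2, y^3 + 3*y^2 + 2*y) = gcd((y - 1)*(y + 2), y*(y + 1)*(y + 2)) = y + 2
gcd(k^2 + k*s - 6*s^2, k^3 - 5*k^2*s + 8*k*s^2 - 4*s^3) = -k + 2*s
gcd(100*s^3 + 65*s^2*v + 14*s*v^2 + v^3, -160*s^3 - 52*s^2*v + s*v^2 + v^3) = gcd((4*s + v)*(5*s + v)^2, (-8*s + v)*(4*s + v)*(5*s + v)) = 20*s^2 + 9*s*v + v^2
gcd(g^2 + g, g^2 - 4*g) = g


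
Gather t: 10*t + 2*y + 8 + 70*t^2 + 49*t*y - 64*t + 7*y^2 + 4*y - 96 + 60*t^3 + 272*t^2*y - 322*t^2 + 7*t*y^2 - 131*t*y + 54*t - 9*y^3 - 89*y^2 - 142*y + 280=60*t^3 + t^2*(272*y - 252) + t*(7*y^2 - 82*y) - 9*y^3 - 82*y^2 - 136*y + 192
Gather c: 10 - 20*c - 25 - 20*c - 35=-40*c - 50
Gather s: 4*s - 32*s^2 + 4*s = -32*s^2 + 8*s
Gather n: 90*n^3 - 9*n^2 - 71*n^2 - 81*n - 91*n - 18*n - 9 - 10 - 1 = 90*n^3 - 80*n^2 - 190*n - 20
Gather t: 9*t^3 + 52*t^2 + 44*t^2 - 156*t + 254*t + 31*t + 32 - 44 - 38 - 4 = 9*t^3 + 96*t^2 + 129*t - 54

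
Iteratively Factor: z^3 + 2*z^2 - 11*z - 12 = (z + 1)*(z^2 + z - 12) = (z - 3)*(z + 1)*(z + 4)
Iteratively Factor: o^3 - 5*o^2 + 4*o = (o - 4)*(o^2 - o) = (o - 4)*(o - 1)*(o)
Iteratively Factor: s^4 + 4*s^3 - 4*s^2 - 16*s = (s + 4)*(s^3 - 4*s) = s*(s + 4)*(s^2 - 4) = s*(s + 2)*(s + 4)*(s - 2)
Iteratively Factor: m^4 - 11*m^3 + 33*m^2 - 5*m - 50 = (m - 5)*(m^3 - 6*m^2 + 3*m + 10) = (m - 5)*(m + 1)*(m^2 - 7*m + 10) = (m - 5)^2*(m + 1)*(m - 2)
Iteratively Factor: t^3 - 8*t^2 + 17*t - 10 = (t - 1)*(t^2 - 7*t + 10) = (t - 2)*(t - 1)*(t - 5)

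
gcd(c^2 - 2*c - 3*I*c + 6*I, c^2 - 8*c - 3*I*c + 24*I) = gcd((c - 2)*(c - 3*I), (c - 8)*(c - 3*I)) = c - 3*I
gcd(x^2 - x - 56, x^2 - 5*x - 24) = x - 8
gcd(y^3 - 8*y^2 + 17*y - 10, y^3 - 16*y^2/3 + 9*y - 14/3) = y^2 - 3*y + 2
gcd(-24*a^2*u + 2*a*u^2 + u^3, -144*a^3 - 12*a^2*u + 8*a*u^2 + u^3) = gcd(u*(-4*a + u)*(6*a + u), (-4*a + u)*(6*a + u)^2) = -24*a^2 + 2*a*u + u^2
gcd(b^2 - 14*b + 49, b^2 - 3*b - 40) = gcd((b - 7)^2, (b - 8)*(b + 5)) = 1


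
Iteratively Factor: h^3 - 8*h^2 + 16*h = (h)*(h^2 - 8*h + 16) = h*(h - 4)*(h - 4)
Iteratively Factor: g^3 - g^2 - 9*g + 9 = (g + 3)*(g^2 - 4*g + 3) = (g - 3)*(g + 3)*(g - 1)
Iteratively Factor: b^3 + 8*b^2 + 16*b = (b)*(b^2 + 8*b + 16) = b*(b + 4)*(b + 4)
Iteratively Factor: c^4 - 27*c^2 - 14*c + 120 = (c - 2)*(c^3 + 2*c^2 - 23*c - 60) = (c - 2)*(c + 4)*(c^2 - 2*c - 15) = (c - 2)*(c + 3)*(c + 4)*(c - 5)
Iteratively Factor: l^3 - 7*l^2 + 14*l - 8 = (l - 2)*(l^2 - 5*l + 4) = (l - 4)*(l - 2)*(l - 1)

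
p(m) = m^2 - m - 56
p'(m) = 2*m - 1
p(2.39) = -52.68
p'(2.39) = 3.78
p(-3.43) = -40.81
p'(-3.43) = -7.86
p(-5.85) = -15.93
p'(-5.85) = -12.70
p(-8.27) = 20.66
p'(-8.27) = -17.54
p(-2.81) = -45.29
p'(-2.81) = -6.62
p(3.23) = -48.80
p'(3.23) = 5.46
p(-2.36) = -48.07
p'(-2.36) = -5.72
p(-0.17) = -55.80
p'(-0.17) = -1.34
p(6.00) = -26.00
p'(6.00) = 11.00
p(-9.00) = 34.00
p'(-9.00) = -19.00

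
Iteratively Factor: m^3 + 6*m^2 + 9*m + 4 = (m + 1)*(m^2 + 5*m + 4) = (m + 1)*(m + 4)*(m + 1)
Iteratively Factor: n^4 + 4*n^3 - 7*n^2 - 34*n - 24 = (n + 1)*(n^3 + 3*n^2 - 10*n - 24) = (n + 1)*(n + 4)*(n^2 - n - 6) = (n - 3)*(n + 1)*(n + 4)*(n + 2)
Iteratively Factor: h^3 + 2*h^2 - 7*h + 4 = (h + 4)*(h^2 - 2*h + 1) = (h - 1)*(h + 4)*(h - 1)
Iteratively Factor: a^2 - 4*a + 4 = (a - 2)*(a - 2)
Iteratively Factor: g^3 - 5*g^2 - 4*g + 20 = (g - 2)*(g^2 - 3*g - 10) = (g - 2)*(g + 2)*(g - 5)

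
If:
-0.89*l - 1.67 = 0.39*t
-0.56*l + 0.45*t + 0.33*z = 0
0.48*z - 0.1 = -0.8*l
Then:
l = -0.87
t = -2.30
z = 1.66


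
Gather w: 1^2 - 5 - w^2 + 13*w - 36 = -w^2 + 13*w - 40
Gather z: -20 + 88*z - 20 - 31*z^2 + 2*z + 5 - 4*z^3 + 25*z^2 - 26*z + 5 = -4*z^3 - 6*z^2 + 64*z - 30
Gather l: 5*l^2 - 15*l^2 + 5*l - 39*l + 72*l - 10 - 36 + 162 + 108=-10*l^2 + 38*l + 224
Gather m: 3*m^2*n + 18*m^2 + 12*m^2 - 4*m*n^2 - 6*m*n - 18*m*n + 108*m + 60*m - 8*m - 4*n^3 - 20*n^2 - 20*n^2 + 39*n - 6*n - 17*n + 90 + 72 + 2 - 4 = m^2*(3*n + 30) + m*(-4*n^2 - 24*n + 160) - 4*n^3 - 40*n^2 + 16*n + 160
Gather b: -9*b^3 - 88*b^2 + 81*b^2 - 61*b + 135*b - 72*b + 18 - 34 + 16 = -9*b^3 - 7*b^2 + 2*b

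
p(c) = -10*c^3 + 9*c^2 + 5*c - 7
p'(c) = -30*c^2 + 18*c + 5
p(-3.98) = 746.11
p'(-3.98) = -541.85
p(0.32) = -4.81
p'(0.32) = 7.69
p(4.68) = -811.51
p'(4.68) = -567.83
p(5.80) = -1626.36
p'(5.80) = -899.80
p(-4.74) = 1236.47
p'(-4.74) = -754.35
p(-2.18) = 128.47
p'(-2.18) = -176.81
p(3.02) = -185.25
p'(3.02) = -214.25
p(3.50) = -308.00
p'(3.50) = -299.50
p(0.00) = -7.00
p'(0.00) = 5.00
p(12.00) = -15931.00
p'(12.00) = -4099.00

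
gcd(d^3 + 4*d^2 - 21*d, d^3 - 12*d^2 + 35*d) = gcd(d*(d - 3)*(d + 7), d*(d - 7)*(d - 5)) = d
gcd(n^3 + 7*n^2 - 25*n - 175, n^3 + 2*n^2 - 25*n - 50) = n^2 - 25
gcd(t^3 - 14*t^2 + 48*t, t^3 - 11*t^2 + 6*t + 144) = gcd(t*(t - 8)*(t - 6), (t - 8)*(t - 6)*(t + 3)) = t^2 - 14*t + 48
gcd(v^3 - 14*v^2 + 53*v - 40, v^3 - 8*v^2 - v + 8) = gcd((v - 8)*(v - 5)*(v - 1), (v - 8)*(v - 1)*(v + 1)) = v^2 - 9*v + 8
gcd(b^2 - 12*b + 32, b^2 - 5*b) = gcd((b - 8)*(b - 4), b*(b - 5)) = 1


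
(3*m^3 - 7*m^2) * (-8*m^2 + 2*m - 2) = -24*m^5 + 62*m^4 - 20*m^3 + 14*m^2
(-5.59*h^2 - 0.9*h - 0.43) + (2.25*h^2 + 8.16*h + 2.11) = -3.34*h^2 + 7.26*h + 1.68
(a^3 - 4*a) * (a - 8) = a^4 - 8*a^3 - 4*a^2 + 32*a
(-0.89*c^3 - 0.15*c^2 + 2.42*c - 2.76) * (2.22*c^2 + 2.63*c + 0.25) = -1.9758*c^5 - 2.6737*c^4 + 4.7554*c^3 + 0.1999*c^2 - 6.6538*c - 0.69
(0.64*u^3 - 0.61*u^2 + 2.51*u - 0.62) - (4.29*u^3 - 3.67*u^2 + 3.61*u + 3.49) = -3.65*u^3 + 3.06*u^2 - 1.1*u - 4.11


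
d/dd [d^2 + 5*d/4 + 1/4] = 2*d + 5/4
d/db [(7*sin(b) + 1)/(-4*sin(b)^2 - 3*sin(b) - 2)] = (28*sin(b)^2 + 8*sin(b) - 11)*cos(b)/(4*sin(b)^2 + 3*sin(b) + 2)^2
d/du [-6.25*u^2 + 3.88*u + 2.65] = 3.88 - 12.5*u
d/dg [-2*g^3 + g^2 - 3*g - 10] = -6*g^2 + 2*g - 3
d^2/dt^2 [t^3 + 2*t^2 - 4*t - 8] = 6*t + 4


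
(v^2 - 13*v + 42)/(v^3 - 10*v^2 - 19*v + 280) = (v - 6)/(v^2 - 3*v - 40)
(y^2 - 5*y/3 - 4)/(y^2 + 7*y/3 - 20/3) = (3*y^2 - 5*y - 12)/(3*y^2 + 7*y - 20)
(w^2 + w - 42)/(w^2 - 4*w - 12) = (w + 7)/(w + 2)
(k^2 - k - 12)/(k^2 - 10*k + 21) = (k^2 - k - 12)/(k^2 - 10*k + 21)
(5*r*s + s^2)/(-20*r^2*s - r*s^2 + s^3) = (-5*r - s)/(20*r^2 + r*s - s^2)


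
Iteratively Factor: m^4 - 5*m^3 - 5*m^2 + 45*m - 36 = (m - 4)*(m^3 - m^2 - 9*m + 9) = (m - 4)*(m - 1)*(m^2 - 9) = (m - 4)*(m - 1)*(m + 3)*(m - 3)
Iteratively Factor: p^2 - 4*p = (p - 4)*(p)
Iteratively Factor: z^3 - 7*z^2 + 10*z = (z - 2)*(z^2 - 5*z) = z*(z - 2)*(z - 5)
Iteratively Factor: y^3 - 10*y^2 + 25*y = (y - 5)*(y^2 - 5*y) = (y - 5)^2*(y)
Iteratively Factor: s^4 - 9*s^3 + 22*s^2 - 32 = (s - 4)*(s^3 - 5*s^2 + 2*s + 8) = (s - 4)^2*(s^2 - s - 2) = (s - 4)^2*(s - 2)*(s + 1)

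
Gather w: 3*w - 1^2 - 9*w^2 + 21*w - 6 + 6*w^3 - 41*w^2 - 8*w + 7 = 6*w^3 - 50*w^2 + 16*w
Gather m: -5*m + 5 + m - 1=4 - 4*m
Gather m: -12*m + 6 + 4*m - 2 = 4 - 8*m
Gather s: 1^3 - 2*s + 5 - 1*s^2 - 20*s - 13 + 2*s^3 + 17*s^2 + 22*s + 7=2*s^3 + 16*s^2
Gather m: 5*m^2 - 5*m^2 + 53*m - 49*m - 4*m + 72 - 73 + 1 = 0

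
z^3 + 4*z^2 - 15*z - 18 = (z - 3)*(z + 1)*(z + 6)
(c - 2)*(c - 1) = c^2 - 3*c + 2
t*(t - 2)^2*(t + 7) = t^4 + 3*t^3 - 24*t^2 + 28*t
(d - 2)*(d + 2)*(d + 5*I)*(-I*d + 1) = -I*d^4 + 6*d^3 + 9*I*d^2 - 24*d - 20*I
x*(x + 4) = x^2 + 4*x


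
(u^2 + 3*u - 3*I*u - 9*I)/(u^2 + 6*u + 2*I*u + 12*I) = (u^2 + 3*u*(1 - I) - 9*I)/(u^2 + 2*u*(3 + I) + 12*I)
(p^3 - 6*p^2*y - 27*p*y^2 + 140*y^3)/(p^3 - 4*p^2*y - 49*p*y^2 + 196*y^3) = (p + 5*y)/(p + 7*y)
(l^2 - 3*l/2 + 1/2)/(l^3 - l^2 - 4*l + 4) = (l - 1/2)/(l^2 - 4)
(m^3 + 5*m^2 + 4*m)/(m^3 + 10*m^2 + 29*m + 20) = m/(m + 5)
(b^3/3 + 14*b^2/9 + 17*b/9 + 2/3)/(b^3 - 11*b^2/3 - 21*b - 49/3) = (3*b^2 + 11*b + 6)/(3*(3*b^2 - 14*b - 49))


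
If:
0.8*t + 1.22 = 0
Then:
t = -1.52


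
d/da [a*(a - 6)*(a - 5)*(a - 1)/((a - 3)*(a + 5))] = 2*(a^5 - 3*a^4 - 54*a^3 + 326*a^2 - 615*a + 225)/(a^4 + 4*a^3 - 26*a^2 - 60*a + 225)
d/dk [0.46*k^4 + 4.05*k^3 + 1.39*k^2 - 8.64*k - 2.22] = 1.84*k^3 + 12.15*k^2 + 2.78*k - 8.64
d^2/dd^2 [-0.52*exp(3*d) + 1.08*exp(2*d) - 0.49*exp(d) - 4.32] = (-4.68*exp(2*d) + 4.32*exp(d) - 0.49)*exp(d)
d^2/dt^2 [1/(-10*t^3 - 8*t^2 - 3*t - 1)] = 2*(2*(15*t + 4)*(10*t^3 + 8*t^2 + 3*t + 1) - (30*t^2 + 16*t + 3)^2)/(10*t^3 + 8*t^2 + 3*t + 1)^3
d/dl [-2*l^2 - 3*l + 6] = -4*l - 3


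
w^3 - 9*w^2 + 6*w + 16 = (w - 8)*(w - 2)*(w + 1)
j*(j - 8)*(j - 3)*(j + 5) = j^4 - 6*j^3 - 31*j^2 + 120*j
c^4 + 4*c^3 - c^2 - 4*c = c*(c - 1)*(c + 1)*(c + 4)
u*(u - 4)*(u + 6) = u^3 + 2*u^2 - 24*u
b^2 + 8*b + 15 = (b + 3)*(b + 5)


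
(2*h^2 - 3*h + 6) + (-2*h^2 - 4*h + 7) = 13 - 7*h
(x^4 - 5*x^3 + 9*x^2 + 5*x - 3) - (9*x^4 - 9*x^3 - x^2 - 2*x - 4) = -8*x^4 + 4*x^3 + 10*x^2 + 7*x + 1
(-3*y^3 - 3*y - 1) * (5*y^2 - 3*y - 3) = -15*y^5 + 9*y^4 - 6*y^3 + 4*y^2 + 12*y + 3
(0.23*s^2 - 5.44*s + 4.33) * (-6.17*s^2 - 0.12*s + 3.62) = -1.4191*s^4 + 33.5372*s^3 - 25.2307*s^2 - 20.2124*s + 15.6746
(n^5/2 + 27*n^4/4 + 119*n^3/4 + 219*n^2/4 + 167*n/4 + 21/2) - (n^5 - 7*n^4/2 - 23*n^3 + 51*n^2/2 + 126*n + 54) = -n^5/2 + 41*n^4/4 + 211*n^3/4 + 117*n^2/4 - 337*n/4 - 87/2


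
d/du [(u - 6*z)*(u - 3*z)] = 2*u - 9*z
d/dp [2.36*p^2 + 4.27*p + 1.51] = 4.72*p + 4.27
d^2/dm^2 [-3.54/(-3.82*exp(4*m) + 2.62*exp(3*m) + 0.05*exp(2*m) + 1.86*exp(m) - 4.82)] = ((-216.3648*exp(3*m) + 83.4732*exp(2*m) + 0.708*exp(m) + 6.5844)*(-3.82*exp(4*m) + 2.62*exp(3*m) + 0.05*exp(2*m) + 1.86*exp(m) - 4.82) - 3.54*(-30.56*exp(3*m) + 15.72*exp(2*m) + 0.2*exp(m) + 3.72)*(-15.28*exp(3*m) + 7.86*exp(2*m) + 0.1*exp(m) + 1.86)*exp(m))*exp(m)/(-3.82*exp(4*m) + 2.62*exp(3*m) + 0.05*exp(2*m) + 1.86*exp(m) - 4.82)^3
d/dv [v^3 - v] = 3*v^2 - 1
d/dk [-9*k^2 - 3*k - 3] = -18*k - 3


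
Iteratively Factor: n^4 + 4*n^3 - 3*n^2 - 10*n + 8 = (n - 1)*(n^3 + 5*n^2 + 2*n - 8) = (n - 1)^2*(n^2 + 6*n + 8) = (n - 1)^2*(n + 2)*(n + 4)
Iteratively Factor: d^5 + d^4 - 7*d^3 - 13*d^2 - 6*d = (d + 1)*(d^4 - 7*d^2 - 6*d) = (d - 3)*(d + 1)*(d^3 + 3*d^2 + 2*d) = d*(d - 3)*(d + 1)*(d^2 + 3*d + 2) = d*(d - 3)*(d + 1)*(d + 2)*(d + 1)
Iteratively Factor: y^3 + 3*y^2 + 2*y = (y + 2)*(y^2 + y) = (y + 1)*(y + 2)*(y)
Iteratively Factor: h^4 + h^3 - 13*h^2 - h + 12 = (h - 1)*(h^3 + 2*h^2 - 11*h - 12) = (h - 1)*(h + 1)*(h^2 + h - 12) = (h - 3)*(h - 1)*(h + 1)*(h + 4)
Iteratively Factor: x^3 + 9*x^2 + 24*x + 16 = (x + 4)*(x^2 + 5*x + 4) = (x + 1)*(x + 4)*(x + 4)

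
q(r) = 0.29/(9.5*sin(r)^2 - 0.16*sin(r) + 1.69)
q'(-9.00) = -0.19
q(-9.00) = 0.09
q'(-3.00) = -0.23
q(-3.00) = 0.15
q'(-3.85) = 0.09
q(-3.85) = 0.05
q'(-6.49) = 0.26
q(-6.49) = 0.14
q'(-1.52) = 0.00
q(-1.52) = 0.03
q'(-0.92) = 0.04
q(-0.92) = 0.04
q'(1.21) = -0.02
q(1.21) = 0.03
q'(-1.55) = 0.00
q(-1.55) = 0.03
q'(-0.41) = 0.19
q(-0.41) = 0.09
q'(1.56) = -0.00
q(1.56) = 0.03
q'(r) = 0.29*(-19.0*sin(r)*cos(r) + 0.16*cos(r))/(9.5*sin(r)^2 - 0.16*sin(r) + 1.69)^2 = (0.0464 - 5.51*sin(r))*cos(r)/(9.5*sin(r)^2 - 0.16*sin(r) + 1.69)^2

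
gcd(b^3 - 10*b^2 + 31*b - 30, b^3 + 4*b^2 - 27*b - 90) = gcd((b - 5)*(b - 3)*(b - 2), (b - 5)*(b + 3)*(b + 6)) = b - 5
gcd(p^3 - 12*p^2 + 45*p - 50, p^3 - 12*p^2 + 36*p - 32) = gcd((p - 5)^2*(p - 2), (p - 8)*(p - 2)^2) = p - 2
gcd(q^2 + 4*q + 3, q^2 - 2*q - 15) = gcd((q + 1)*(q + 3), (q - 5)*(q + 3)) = q + 3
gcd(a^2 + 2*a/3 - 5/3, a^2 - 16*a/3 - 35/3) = a + 5/3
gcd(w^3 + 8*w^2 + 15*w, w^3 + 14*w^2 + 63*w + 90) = w^2 + 8*w + 15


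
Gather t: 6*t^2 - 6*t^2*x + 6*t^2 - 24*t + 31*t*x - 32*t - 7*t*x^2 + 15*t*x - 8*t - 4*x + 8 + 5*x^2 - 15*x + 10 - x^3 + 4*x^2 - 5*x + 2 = t^2*(12 - 6*x) + t*(-7*x^2 + 46*x - 64) - x^3 + 9*x^2 - 24*x + 20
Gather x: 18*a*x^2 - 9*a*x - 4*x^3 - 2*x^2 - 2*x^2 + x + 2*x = -4*x^3 + x^2*(18*a - 4) + x*(3 - 9*a)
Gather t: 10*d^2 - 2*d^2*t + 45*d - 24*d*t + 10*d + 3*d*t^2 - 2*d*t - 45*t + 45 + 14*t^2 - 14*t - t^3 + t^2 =10*d^2 + 55*d - t^3 + t^2*(3*d + 15) + t*(-2*d^2 - 26*d - 59) + 45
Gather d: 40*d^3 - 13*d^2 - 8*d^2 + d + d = 40*d^3 - 21*d^2 + 2*d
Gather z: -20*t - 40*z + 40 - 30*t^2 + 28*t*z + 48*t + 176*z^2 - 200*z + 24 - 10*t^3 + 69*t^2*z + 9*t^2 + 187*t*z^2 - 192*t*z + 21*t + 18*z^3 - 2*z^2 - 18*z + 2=-10*t^3 - 21*t^2 + 49*t + 18*z^3 + z^2*(187*t + 174) + z*(69*t^2 - 164*t - 258) + 66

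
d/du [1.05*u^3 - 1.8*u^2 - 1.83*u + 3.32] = 3.15*u^2 - 3.6*u - 1.83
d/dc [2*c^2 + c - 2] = 4*c + 1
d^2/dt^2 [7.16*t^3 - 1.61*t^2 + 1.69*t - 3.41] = 42.96*t - 3.22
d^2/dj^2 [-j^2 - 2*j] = -2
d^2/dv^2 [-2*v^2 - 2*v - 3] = -4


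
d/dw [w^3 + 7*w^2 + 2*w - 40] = 3*w^2 + 14*w + 2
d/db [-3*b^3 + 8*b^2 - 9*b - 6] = -9*b^2 + 16*b - 9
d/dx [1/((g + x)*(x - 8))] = ((8 - x)*(g + x) - (x - 8)^2)/((g + x)^2*(x - 8)^3)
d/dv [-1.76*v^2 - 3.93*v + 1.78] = -3.52*v - 3.93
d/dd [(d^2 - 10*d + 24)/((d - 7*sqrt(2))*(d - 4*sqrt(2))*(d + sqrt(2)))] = (-d^4 + 20*d^3 - 100*sqrt(2)*d^2 - 38*d^2 + 592*sqrt(2)*d - 816 - 560*sqrt(2))/(d^6 - 20*sqrt(2)*d^5 + 268*d^4 - 568*sqrt(2)*d^3 - 1084*d^2 + 3808*sqrt(2)*d + 6272)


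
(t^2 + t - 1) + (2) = t^2 + t + 1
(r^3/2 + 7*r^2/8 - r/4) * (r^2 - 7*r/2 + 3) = r^5/2 - 7*r^4/8 - 29*r^3/16 + 7*r^2/2 - 3*r/4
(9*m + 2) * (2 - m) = -9*m^2 + 16*m + 4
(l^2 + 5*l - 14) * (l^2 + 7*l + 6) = l^4 + 12*l^3 + 27*l^2 - 68*l - 84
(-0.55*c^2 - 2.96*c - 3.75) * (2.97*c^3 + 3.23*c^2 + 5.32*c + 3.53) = -1.6335*c^5 - 10.5677*c^4 - 23.6243*c^3 - 29.8012*c^2 - 30.3988*c - 13.2375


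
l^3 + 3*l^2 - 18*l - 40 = (l - 4)*(l + 2)*(l + 5)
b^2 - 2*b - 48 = (b - 8)*(b + 6)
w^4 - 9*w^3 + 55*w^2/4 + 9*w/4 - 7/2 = (w - 7)*(w - 2)*(w - 1/2)*(w + 1/2)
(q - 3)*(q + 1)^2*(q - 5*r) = q^4 - 5*q^3*r - q^3 + 5*q^2*r - 5*q^2 + 25*q*r - 3*q + 15*r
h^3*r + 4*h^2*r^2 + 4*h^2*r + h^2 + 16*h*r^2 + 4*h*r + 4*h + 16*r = (h + 4)*(h + 4*r)*(h*r + 1)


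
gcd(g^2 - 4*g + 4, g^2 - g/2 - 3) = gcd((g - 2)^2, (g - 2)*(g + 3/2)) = g - 2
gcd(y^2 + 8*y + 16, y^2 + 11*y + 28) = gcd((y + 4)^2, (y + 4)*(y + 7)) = y + 4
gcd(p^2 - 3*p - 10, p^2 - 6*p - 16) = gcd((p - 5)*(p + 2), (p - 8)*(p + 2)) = p + 2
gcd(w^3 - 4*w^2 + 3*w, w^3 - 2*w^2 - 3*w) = w^2 - 3*w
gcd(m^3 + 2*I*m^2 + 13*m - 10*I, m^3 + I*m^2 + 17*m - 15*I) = m^2 + 4*I*m + 5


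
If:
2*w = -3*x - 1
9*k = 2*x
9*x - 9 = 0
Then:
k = 2/9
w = -2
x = 1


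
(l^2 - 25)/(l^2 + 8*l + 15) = (l - 5)/(l + 3)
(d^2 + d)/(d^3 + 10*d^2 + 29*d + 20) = d/(d^2 + 9*d + 20)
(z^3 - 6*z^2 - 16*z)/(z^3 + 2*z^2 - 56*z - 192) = z*(z + 2)/(z^2 + 10*z + 24)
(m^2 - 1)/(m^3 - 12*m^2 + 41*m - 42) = (m^2 - 1)/(m^3 - 12*m^2 + 41*m - 42)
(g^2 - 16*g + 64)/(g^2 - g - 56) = (g - 8)/(g + 7)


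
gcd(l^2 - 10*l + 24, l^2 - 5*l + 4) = l - 4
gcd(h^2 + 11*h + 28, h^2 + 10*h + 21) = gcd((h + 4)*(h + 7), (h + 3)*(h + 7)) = h + 7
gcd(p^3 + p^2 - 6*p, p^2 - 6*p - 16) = 1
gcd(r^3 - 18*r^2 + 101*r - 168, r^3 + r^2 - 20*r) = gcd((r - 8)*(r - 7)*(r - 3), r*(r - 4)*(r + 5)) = 1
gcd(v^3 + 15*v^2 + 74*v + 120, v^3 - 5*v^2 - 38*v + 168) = v + 6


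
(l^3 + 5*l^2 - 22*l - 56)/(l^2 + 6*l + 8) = (l^2 + 3*l - 28)/(l + 4)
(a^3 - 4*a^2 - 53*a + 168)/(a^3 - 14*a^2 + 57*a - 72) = (a + 7)/(a - 3)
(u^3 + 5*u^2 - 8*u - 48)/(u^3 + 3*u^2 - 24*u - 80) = (u - 3)/(u - 5)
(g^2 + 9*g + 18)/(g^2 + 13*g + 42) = (g + 3)/(g + 7)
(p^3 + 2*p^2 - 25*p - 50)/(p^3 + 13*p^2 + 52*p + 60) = (p - 5)/(p + 6)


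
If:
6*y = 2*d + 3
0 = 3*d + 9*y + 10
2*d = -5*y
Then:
No Solution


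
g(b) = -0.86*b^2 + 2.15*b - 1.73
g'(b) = 2.15 - 1.72*b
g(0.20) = -1.33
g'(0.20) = 1.81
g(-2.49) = -12.42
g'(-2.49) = 6.43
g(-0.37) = -2.64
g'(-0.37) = 2.79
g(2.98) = -2.96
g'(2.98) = -2.98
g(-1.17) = -5.42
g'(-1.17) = 4.16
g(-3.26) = -17.88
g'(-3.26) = 7.76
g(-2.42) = -11.97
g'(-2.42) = 6.31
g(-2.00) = -9.47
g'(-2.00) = 5.59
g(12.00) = -99.77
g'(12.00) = -18.49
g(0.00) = -1.73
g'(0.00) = 2.15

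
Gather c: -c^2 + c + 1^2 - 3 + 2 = -c^2 + c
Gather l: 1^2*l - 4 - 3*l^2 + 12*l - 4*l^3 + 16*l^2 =-4*l^3 + 13*l^2 + 13*l - 4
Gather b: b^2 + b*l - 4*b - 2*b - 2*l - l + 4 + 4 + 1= b^2 + b*(l - 6) - 3*l + 9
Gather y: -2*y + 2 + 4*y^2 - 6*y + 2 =4*y^2 - 8*y + 4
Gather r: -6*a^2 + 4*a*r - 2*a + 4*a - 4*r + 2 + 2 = -6*a^2 + 2*a + r*(4*a - 4) + 4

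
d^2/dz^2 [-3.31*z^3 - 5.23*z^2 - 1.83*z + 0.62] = -19.86*z - 10.46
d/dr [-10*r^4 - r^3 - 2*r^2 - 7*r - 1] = -40*r^3 - 3*r^2 - 4*r - 7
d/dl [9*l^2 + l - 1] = 18*l + 1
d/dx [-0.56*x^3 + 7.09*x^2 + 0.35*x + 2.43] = -1.68*x^2 + 14.18*x + 0.35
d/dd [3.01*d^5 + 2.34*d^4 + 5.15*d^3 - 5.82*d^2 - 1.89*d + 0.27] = 15.05*d^4 + 9.36*d^3 + 15.45*d^2 - 11.64*d - 1.89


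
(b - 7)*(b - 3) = b^2 - 10*b + 21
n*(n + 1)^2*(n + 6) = n^4 + 8*n^3 + 13*n^2 + 6*n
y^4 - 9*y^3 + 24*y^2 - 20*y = y*(y - 5)*(y - 2)^2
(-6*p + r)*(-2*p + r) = 12*p^2 - 8*p*r + r^2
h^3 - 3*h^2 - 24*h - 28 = (h - 7)*(h + 2)^2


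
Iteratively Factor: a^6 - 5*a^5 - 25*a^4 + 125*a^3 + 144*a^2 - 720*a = (a - 4)*(a^5 - a^4 - 29*a^3 + 9*a^2 + 180*a) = a*(a - 4)*(a^4 - a^3 - 29*a^2 + 9*a + 180) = a*(a - 4)*(a - 3)*(a^3 + 2*a^2 - 23*a - 60) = a*(a - 4)*(a - 3)*(a + 3)*(a^2 - a - 20) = a*(a - 5)*(a - 4)*(a - 3)*(a + 3)*(a + 4)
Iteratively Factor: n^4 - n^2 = (n - 1)*(n^3 + n^2) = n*(n - 1)*(n^2 + n) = n^2*(n - 1)*(n + 1)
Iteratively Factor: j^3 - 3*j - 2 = (j + 1)*(j^2 - j - 2) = (j + 1)^2*(j - 2)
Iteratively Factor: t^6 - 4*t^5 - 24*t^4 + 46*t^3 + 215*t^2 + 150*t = (t - 5)*(t^5 + t^4 - 19*t^3 - 49*t^2 - 30*t) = (t - 5)*(t + 1)*(t^4 - 19*t^2 - 30*t) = t*(t - 5)*(t + 1)*(t^3 - 19*t - 30) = t*(t - 5)*(t + 1)*(t + 2)*(t^2 - 2*t - 15) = t*(t - 5)^2*(t + 1)*(t + 2)*(t + 3)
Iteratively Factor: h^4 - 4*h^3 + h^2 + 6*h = (h + 1)*(h^3 - 5*h^2 + 6*h) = h*(h + 1)*(h^2 - 5*h + 6) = h*(h - 2)*(h + 1)*(h - 3)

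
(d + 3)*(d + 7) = d^2 + 10*d + 21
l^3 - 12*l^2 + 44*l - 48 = (l - 6)*(l - 4)*(l - 2)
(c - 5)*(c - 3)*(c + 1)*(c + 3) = c^4 - 4*c^3 - 14*c^2 + 36*c + 45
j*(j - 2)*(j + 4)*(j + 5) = j^4 + 7*j^3 + 2*j^2 - 40*j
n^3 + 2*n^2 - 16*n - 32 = (n - 4)*(n + 2)*(n + 4)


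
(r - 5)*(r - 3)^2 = r^3 - 11*r^2 + 39*r - 45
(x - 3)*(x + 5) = x^2 + 2*x - 15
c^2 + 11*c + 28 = (c + 4)*(c + 7)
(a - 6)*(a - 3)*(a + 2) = a^3 - 7*a^2 + 36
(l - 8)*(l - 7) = l^2 - 15*l + 56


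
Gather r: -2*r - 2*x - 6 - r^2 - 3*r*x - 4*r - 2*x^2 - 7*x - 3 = -r^2 + r*(-3*x - 6) - 2*x^2 - 9*x - 9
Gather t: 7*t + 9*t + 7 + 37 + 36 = 16*t + 80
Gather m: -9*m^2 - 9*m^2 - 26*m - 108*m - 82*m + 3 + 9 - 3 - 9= -18*m^2 - 216*m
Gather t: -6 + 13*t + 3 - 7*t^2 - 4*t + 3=-7*t^2 + 9*t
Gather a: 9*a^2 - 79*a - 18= 9*a^2 - 79*a - 18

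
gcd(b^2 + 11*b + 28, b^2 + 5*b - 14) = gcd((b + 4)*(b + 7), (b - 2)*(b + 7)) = b + 7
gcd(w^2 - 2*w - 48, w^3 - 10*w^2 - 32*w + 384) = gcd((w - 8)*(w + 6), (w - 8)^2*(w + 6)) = w^2 - 2*w - 48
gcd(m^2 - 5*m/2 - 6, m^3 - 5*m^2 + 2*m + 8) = m - 4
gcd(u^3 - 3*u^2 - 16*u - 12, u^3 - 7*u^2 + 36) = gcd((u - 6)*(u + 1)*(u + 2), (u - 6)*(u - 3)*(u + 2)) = u^2 - 4*u - 12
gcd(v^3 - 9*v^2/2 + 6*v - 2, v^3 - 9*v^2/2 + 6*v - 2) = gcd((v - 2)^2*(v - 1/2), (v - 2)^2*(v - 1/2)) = v^3 - 9*v^2/2 + 6*v - 2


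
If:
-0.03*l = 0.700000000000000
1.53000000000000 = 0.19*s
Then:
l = -23.33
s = 8.05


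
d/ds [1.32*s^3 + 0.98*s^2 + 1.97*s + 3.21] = 3.96*s^2 + 1.96*s + 1.97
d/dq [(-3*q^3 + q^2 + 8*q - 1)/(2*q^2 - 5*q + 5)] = (-6*q^4 + 30*q^3 - 66*q^2 + 14*q + 35)/(4*q^4 - 20*q^3 + 45*q^2 - 50*q + 25)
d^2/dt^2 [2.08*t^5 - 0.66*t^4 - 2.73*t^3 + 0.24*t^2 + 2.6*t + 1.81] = 41.6*t^3 - 7.92*t^2 - 16.38*t + 0.48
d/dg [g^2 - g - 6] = 2*g - 1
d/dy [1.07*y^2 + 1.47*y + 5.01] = 2.14*y + 1.47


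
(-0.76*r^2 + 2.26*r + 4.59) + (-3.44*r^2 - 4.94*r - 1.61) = -4.2*r^2 - 2.68*r + 2.98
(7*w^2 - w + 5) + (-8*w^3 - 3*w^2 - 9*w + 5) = -8*w^3 + 4*w^2 - 10*w + 10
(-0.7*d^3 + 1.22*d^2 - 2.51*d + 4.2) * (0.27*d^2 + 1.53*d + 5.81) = -0.189*d^5 - 0.7416*d^4 - 2.8781*d^3 + 4.3819*d^2 - 8.1571*d + 24.402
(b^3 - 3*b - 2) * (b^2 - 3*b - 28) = b^5 - 3*b^4 - 31*b^3 + 7*b^2 + 90*b + 56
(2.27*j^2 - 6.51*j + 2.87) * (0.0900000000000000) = 0.2043*j^2 - 0.5859*j + 0.2583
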